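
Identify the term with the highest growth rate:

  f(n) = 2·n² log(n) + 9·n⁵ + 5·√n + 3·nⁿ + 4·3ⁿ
3·nⁿ

Looking at each term:
  - 2·n² log(n) is O(n² log n)
  - 9·n⁵ is O(n⁵)
  - 5·√n is O(√n)
  - 3·nⁿ is O(nⁿ)
  - 4·3ⁿ is O(3ⁿ)

The term 3·nⁿ (O(nⁿ)) grows fastest and dominates all others.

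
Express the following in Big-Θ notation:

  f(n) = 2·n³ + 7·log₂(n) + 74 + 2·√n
Θ(n³)

Order the terms by growth rate: 74 ≺ 7·log₂(n) ≺ 2·√n ≺ 2·n³.
The fastest-growing term 2·n³ dominates as n → ∞; dropping its constant factor gives Θ(n³).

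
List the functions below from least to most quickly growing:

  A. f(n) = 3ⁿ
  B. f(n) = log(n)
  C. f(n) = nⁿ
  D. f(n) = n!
B < A < D < C

Comparing growth rates:
B = log(n) is O(log n)
A = 3ⁿ is O(3ⁿ)
D = n! is O(n!)
C = nⁿ is O(nⁿ)

Therefore, the order from slowest to fastest is: B < A < D < C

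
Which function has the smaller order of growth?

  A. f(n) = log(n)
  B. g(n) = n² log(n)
A

f(n) = log(n) is O(log n), while g(n) = n² log(n) is O(n² log n).
Since O(log n) grows slower than O(n² log n), f(n) is dominated.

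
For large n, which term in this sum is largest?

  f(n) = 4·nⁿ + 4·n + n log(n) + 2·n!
4·nⁿ

Looking at each term:
  - 4·nⁿ is O(nⁿ)
  - 4·n is O(n)
  - n log(n) is O(n log n)
  - 2·n! is O(n!)

The term 4·nⁿ (O(nⁿ)) grows fastest and dominates all others.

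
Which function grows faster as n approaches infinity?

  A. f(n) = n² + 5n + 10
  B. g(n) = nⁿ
B

f(n) = n² + 5n + 10 is O(n²), while g(n) = nⁿ is O(nⁿ).
Since O(nⁿ) grows faster than O(n²), g(n) dominates.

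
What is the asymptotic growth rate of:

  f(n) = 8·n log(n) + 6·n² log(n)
Θ(n² log n)

Order the terms by growth rate: 8·n log(n) ≺ 6·n² log(n).
The fastest-growing term 6·n² log(n) dominates as n → ∞; dropping its constant factor gives Θ(n² log n).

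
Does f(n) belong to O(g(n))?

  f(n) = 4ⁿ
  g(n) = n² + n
False

f(n) = 4ⁿ is O(4ⁿ), and g(n) = n² + n is O(n²).
Since O(4ⁿ) grows faster than O(n²), f(n) = O(g(n)) is false.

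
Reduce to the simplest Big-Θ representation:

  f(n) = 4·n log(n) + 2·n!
Θ(n!)

Order the terms by growth rate: 4·n log(n) ≺ 2·n!.
The fastest-growing term 2·n! dominates as n → ∞; dropping its constant factor gives Θ(n!).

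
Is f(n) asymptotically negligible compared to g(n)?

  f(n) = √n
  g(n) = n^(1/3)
False

f(n) = √n is O(√n), and g(n) = n^(1/3) is O(n^(1/3)).
Since O(√n) grows faster than or equal to O(n^(1/3)), f(n) = o(g(n)) is false.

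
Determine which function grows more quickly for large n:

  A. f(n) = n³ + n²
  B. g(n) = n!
B

f(n) = n³ + n² is O(n³), while g(n) = n! is O(n!).
Since O(n!) grows faster than O(n³), g(n) dominates.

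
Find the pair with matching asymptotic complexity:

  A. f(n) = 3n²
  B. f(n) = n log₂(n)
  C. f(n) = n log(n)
B and C

Examining each function:
  A. 3n² is O(n²)
  B. n log₂(n) is O(n log n)
  C. n log(n) is O(n log n)

Functions B and C both have the same complexity class.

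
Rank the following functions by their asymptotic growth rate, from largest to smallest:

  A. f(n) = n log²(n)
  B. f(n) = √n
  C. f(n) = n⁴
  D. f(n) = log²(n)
C > A > B > D

Comparing growth rates:
C = n⁴ is O(n⁴)
A = n log²(n) is O(n log² n)
B = √n is O(√n)
D = log²(n) is O(log² n)

Therefore, the order from fastest to slowest is: C > A > B > D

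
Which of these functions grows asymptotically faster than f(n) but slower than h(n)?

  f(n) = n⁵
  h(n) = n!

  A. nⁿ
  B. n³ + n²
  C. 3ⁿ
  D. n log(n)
C

We need g(n) with n⁵ = o(g(n)) and g(n) = o(n!), i.e. O(n⁵) ≺ g ≺ O(n!).
Check each option:
  A. nⁿ — O(nⁿ) does not grow strictly slower than h(n)
  B. n³ + n² — O(n³) does not grow strictly faster than f(n)
  C. 3ⁿ — O(3ⁿ) is strictly between O(n⁵) and O(n!) ✓
  D. n log(n) — O(n log n) does not grow strictly faster than f(n)

Only option C (3ⁿ) lies strictly between.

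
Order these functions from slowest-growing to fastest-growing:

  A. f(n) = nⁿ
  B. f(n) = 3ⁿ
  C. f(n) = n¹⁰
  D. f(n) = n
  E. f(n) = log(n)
E < D < C < B < A

Comparing growth rates:
E = log(n) is O(log n)
D = n is O(n)
C = n¹⁰ is O(n¹⁰)
B = 3ⁿ is O(3ⁿ)
A = nⁿ is O(nⁿ)

Therefore, the order from slowest to fastest is: E < D < C < B < A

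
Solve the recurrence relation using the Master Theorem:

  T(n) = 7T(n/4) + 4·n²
Θ(n²)

Master Theorem: a = 7, b = 4, f(n) = 4·n².
Compute the critical exponent d = log₄(7) = 1.404.
Compare f(n) = Θ(n²) against n^d:
  k = 2 > d = 1.404, so f(n) = Ω(n^(d+ε)) — Case 3.
  Regularity: a·(n/b)^2/n^2 = a/b^2 = 7/16 < 1 ✓.
  The top-level work dominates: T(n) = Θ(f(n)) = Θ(n²).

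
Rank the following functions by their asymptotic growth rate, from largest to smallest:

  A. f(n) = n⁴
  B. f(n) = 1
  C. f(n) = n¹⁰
C > A > B

Comparing growth rates:
C = n¹⁰ is O(n¹⁰)
A = n⁴ is O(n⁴)
B = 1 is O(1)

Therefore, the order from fastest to slowest is: C > A > B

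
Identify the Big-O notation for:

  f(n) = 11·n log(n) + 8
O(n log n)

The dominant term in 11·n log(n) + 8 is 11·n log(n), which is Θ(n log n).
Lower-order terms (8) are asymptotically negligible.
Constants are absorbed, so the tightest bound is O(n log n).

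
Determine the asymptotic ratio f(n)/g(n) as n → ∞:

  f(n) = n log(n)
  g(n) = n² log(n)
0

Since n log(n) (O(n log n)) grows slower than n² log(n) (O(n² log n)),
the ratio f(n)/g(n) → 0 as n → ∞.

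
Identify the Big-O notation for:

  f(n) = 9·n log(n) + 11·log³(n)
O(n log n)

The dominant term in 9·n log(n) + 11·log³(n) is 9·n log(n), which is Θ(n log n).
Lower-order terms (11·log³(n)) are asymptotically negligible.
Constants are absorbed, so the tightest bound is O(n log n).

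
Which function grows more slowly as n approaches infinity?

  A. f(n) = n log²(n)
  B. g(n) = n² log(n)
A

f(n) = n log²(n) is O(n log² n), while g(n) = n² log(n) is O(n² log n).
Since O(n log² n) grows slower than O(n² log n), f(n) is dominated.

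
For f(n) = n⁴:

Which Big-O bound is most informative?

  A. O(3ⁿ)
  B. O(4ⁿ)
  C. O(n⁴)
C

f(n) = n⁴ is O(n⁴).
All listed options are valid Big-O bounds (upper bounds),
but O(n⁴) is the tightest (smallest valid bound).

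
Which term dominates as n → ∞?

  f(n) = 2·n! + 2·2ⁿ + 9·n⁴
2·n!

Looking at each term:
  - 2·n! is O(n!)
  - 2·2ⁿ is O(2ⁿ)
  - 9·n⁴ is O(n⁴)

The term 2·n! (O(n!)) grows fastest and dominates all others.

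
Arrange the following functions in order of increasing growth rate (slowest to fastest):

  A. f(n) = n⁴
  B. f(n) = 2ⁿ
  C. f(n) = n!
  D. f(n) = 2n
D < A < B < C

Comparing growth rates:
D = 2n is O(n)
A = n⁴ is O(n⁴)
B = 2ⁿ is O(2ⁿ)
C = n! is O(n!)

Therefore, the order from slowest to fastest is: D < A < B < C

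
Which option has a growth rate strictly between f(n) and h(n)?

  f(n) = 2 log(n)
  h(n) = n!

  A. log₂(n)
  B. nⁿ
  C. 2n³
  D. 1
C

We need g(n) with 2 log(n) = o(g(n)) and g(n) = o(n!), i.e. O(log n) ≺ g ≺ O(n!).
Check each option:
  A. log₂(n) — O(log n) does not grow strictly faster than f(n)
  B. nⁿ — O(nⁿ) does not grow strictly slower than h(n)
  C. 2n³ — O(n³) is strictly between O(log n) and O(n!) ✓
  D. 1 — O(1) does not grow strictly faster than f(n)

Only option C (2n³) lies strictly between.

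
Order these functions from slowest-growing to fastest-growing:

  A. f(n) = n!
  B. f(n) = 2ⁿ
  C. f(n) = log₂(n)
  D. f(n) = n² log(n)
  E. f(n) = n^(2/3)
C < E < D < B < A

Comparing growth rates:
C = log₂(n) is O(log n)
E = n^(2/3) is O(n^(2/3))
D = n² log(n) is O(n² log n)
B = 2ⁿ is O(2ⁿ)
A = n! is O(n!)

Therefore, the order from slowest to fastest is: C < E < D < B < A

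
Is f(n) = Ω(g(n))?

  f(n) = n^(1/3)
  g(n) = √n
False

f(n) = n^(1/3) is O(n^(1/3)), and g(n) = √n is O(√n).
Since O(n^(1/3)) grows slower than O(√n), f(n) = Ω(g(n)) is false.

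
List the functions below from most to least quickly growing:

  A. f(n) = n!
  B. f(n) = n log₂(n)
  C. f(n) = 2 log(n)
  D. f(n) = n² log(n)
A > D > B > C

Comparing growth rates:
A = n! is O(n!)
D = n² log(n) is O(n² log n)
B = n log₂(n) is O(n log n)
C = 2 log(n) is O(log n)

Therefore, the order from fastest to slowest is: A > D > B > C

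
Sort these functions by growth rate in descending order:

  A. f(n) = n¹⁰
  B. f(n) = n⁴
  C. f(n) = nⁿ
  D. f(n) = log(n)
C > A > B > D

Comparing growth rates:
C = nⁿ is O(nⁿ)
A = n¹⁰ is O(n¹⁰)
B = n⁴ is O(n⁴)
D = log(n) is O(log n)

Therefore, the order from fastest to slowest is: C > A > B > D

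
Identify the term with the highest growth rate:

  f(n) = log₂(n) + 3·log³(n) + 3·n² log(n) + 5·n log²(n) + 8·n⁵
8·n⁵

Looking at each term:
  - log₂(n) is O(log n)
  - 3·log³(n) is O(log³ n)
  - 3·n² log(n) is O(n² log n)
  - 5·n log²(n) is O(n log² n)
  - 8·n⁵ is O(n⁵)

The term 8·n⁵ (O(n⁵)) grows fastest and dominates all others.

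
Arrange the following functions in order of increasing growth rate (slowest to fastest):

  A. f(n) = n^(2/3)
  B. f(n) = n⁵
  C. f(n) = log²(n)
C < A < B

Comparing growth rates:
C = log²(n) is O(log² n)
A = n^(2/3) is O(n^(2/3))
B = n⁵ is O(n⁵)

Therefore, the order from slowest to fastest is: C < A < B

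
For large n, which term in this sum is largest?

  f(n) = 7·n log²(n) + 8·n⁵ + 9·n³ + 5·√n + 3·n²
8·n⁵

Looking at each term:
  - 7·n log²(n) is O(n log² n)
  - 8·n⁵ is O(n⁵)
  - 9·n³ is O(n³)
  - 5·√n is O(√n)
  - 3·n² is O(n²)

The term 8·n⁵ (O(n⁵)) grows fastest and dominates all others.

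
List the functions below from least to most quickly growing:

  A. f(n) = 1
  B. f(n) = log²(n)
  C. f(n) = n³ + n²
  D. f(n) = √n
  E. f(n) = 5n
A < B < D < E < C

Comparing growth rates:
A = 1 is O(1)
B = log²(n) is O(log² n)
D = √n is O(√n)
E = 5n is O(n)
C = n³ + n² is O(n³)

Therefore, the order from slowest to fastest is: A < B < D < E < C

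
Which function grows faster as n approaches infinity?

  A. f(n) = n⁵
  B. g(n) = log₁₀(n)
A

f(n) = n⁵ is O(n⁵), while g(n) = log₁₀(n) is O(log n).
Since O(n⁵) grows faster than O(log n), f(n) dominates.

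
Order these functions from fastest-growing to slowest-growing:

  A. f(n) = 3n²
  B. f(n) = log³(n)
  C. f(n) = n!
C > A > B

Comparing growth rates:
C = n! is O(n!)
A = 3n² is O(n²)
B = log³(n) is O(log³ n)

Therefore, the order from fastest to slowest is: C > A > B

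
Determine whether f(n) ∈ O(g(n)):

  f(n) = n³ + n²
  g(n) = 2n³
True

f(n) = n³ + n² and g(n) = 2n³ are both O(n³).
Big-O permits equal growth rates (f ≤ c·g for some c), so f(n) = O(g(n)) is true.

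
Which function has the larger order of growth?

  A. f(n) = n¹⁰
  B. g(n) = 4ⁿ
B

f(n) = n¹⁰ is O(n¹⁰), while g(n) = 4ⁿ is O(4ⁿ).
Since O(4ⁿ) grows faster than O(n¹⁰), g(n) dominates.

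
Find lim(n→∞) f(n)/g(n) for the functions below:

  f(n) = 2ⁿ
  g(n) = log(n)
∞

Since 2ⁿ (O(2ⁿ)) grows faster than log(n) (O(log n)),
the ratio f(n)/g(n) → ∞ as n → ∞.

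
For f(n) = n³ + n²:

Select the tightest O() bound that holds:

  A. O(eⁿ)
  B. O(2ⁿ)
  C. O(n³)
C

f(n) = n³ + n² is O(n³).
All listed options are valid Big-O bounds (upper bounds),
but O(n³) is the tightest (smallest valid bound).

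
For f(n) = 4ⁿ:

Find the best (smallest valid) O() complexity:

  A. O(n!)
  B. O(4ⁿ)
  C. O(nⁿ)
B

f(n) = 4ⁿ is O(4ⁿ).
All listed options are valid Big-O bounds (upper bounds),
but O(4ⁿ) is the tightest (smallest valid bound).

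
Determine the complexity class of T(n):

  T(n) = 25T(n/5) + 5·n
Θ(n²)

Master Theorem: a = 25, b = 5, f(n) = 5·n.
Compute the critical exponent d = log₅(25) = 2.
Compare f(n) = Θ(n) against n^d:
  k = 1 < d = 2, so f(n) = O(n^(d-ε)) — Case 1.
  The recursion cost dominates: T(n) = Θ(n^d) = Θ(n²).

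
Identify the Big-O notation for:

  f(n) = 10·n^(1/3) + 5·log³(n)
O(n^(1/3))

The dominant term in 10·n^(1/3) + 5·log³(n) is 10·n^(1/3), which is Θ(n^(1/3)).
Lower-order terms (5·log³(n)) are asymptotically negligible.
Constants are absorbed, so the tightest bound is O(n^(1/3)).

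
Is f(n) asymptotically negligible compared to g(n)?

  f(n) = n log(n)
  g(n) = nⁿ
True

f(n) = n log(n) is O(n log n), and g(n) = nⁿ is O(nⁿ).
Since O(n log n) grows strictly slower than O(nⁿ), f(n) = o(g(n)) is true.
This means lim(n→∞) f(n)/g(n) = 0.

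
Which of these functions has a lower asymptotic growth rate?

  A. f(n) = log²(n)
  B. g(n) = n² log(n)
A

f(n) = log²(n) is O(log² n), while g(n) = n² log(n) is O(n² log n).
Since O(log² n) grows slower than O(n² log n), f(n) is dominated.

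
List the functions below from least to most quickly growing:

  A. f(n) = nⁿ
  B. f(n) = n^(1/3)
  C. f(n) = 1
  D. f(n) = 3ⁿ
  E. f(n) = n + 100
C < B < E < D < A

Comparing growth rates:
C = 1 is O(1)
B = n^(1/3) is O(n^(1/3))
E = n + 100 is O(n)
D = 3ⁿ is O(3ⁿ)
A = nⁿ is O(nⁿ)

Therefore, the order from slowest to fastest is: C < B < E < D < A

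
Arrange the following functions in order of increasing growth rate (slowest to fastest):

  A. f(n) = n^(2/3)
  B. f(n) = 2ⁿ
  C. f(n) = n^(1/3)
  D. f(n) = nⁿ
C < A < B < D

Comparing growth rates:
C = n^(1/3) is O(n^(1/3))
A = n^(2/3) is O(n^(2/3))
B = 2ⁿ is O(2ⁿ)
D = nⁿ is O(nⁿ)

Therefore, the order from slowest to fastest is: C < A < B < D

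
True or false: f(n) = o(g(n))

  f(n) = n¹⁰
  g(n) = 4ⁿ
True

f(n) = n¹⁰ is O(n¹⁰), and g(n) = 4ⁿ is O(4ⁿ).
Since O(n¹⁰) grows strictly slower than O(4ⁿ), f(n) = o(g(n)) is true.
This means lim(n→∞) f(n)/g(n) = 0.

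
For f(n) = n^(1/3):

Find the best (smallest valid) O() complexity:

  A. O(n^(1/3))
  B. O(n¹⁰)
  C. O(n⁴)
A

f(n) = n^(1/3) is O(n^(1/3)).
All listed options are valid Big-O bounds (upper bounds),
but O(n^(1/3)) is the tightest (smallest valid bound).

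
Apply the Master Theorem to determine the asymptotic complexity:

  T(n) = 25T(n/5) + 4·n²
Θ(n² log n)

Master Theorem: a = 25, b = 5, f(n) = 4·n².
Compute the critical exponent d = log₅(25) = 2.
Compare f(n) = Θ(n²) against n^d:
  k = 2 = d, so f(n) = Θ(n^d) — Case 2.
  Work is balanced across levels: T(n) = Θ(n^d log n) = Θ(n² log n).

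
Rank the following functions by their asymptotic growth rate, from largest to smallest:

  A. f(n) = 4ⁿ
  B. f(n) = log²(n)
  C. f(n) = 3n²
A > C > B

Comparing growth rates:
A = 4ⁿ is O(4ⁿ)
C = 3n² is O(n²)
B = log²(n) is O(log² n)

Therefore, the order from fastest to slowest is: A > C > B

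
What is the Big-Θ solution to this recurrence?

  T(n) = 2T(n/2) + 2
Θ(n)

Master Theorem: a = 2, b = 2, f(n) = 2.
Compute the critical exponent d = log₂(2) = 1.
Compare f(n) = Θ(1) against n^d:
  k = 0 < d = 1, so f(n) = O(n^(d-ε)) — Case 1.
  The recursion cost dominates: T(n) = Θ(n^d) = Θ(n).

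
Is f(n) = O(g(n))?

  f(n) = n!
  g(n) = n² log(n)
False

f(n) = n! is O(n!), and g(n) = n² log(n) is O(n² log n).
Since O(n!) grows faster than O(n² log n), f(n) = O(g(n)) is false.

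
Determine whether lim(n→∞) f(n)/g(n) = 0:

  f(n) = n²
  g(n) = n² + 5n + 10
False

f(n) = n² is O(n²), and g(n) = n² + 5n + 10 is O(n²).
Since they have the same growth rate, f(n) = o(g(n)) is false.
(f = o(g) requires f to grow strictly slower, not equal.)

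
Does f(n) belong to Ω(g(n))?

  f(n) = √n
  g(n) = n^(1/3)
True

f(n) = √n is O(√n), and g(n) = n^(1/3) is O(n^(1/3)).
Since O(√n) grows at least as fast as O(n^(1/3)), f(n) = Ω(g(n)) is true.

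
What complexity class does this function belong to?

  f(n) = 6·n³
O(n³)

The dominant term in 6·n³ is 6·n³, which is Θ(n³).
Constants are absorbed, so the tightest bound is O(n³).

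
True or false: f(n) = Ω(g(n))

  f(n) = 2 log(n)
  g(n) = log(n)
True

f(n) = 2 log(n) and g(n) = log(n) are both O(log n).
Big-Ω permits equal growth rates (f ≥ c·g for some c > 0), so f(n) = Ω(g(n)) is true.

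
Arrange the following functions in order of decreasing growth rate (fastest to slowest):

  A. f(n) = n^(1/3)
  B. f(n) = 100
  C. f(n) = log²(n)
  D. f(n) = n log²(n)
D > A > C > B

Comparing growth rates:
D = n log²(n) is O(n log² n)
A = n^(1/3) is O(n^(1/3))
C = log²(n) is O(log² n)
B = 100 is O(1)

Therefore, the order from fastest to slowest is: D > A > C > B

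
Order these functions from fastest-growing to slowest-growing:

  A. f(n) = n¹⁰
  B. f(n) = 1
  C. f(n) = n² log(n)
A > C > B

Comparing growth rates:
A = n¹⁰ is O(n¹⁰)
C = n² log(n) is O(n² log n)
B = 1 is O(1)

Therefore, the order from fastest to slowest is: A > C > B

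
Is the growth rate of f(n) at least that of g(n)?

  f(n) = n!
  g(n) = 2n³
True

f(n) = n! is O(n!), and g(n) = 2n³ is O(n³).
Since O(n!) grows at least as fast as O(n³), f(n) = Ω(g(n)) is true.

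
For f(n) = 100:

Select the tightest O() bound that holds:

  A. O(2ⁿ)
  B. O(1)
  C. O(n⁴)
B

f(n) = 100 is O(1).
All listed options are valid Big-O bounds (upper bounds),
but O(1) is the tightest (smallest valid bound).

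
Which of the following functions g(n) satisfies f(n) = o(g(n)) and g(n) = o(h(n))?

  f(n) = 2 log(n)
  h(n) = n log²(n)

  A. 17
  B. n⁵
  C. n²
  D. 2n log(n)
D

We need g(n) with 2 log(n) = o(g(n)) and g(n) = o(n log²(n)), i.e. O(log n) ≺ g ≺ O(n log² n).
Check each option:
  A. 17 — O(1) does not grow strictly faster than f(n)
  B. n⁵ — O(n⁵) does not grow strictly slower than h(n)
  C. n² — O(n²) does not grow strictly slower than h(n)
  D. 2n log(n) — O(n log n) is strictly between O(log n) and O(n log² n) ✓

Only option D (2n log(n)) lies strictly between.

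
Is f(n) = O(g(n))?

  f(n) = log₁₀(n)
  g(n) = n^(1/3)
True

f(n) = log₁₀(n) is O(log n), and g(n) = n^(1/3) is O(n^(1/3)).
Since O(log n) ⊆ O(n^(1/3)) (f grows no faster than g), f(n) = O(g(n)) is true.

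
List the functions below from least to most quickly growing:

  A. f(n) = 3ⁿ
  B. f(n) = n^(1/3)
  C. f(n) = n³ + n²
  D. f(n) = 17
D < B < C < A

Comparing growth rates:
D = 17 is O(1)
B = n^(1/3) is O(n^(1/3))
C = n³ + n² is O(n³)
A = 3ⁿ is O(3ⁿ)

Therefore, the order from slowest to fastest is: D < B < C < A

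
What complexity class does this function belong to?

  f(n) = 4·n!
O(n!)

The dominant term in 4·n! is 4·n!, which is Θ(n!).
Constants are absorbed, so the tightest bound is O(n!).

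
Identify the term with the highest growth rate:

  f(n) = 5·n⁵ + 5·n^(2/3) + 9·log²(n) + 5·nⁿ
5·nⁿ

Looking at each term:
  - 5·n⁵ is O(n⁵)
  - 5·n^(2/3) is O(n^(2/3))
  - 9·log²(n) is O(log² n)
  - 5·nⁿ is O(nⁿ)

The term 5·nⁿ (O(nⁿ)) grows fastest and dominates all others.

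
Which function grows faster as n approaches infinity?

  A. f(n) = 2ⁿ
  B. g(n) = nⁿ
B

f(n) = 2ⁿ is O(2ⁿ), while g(n) = nⁿ is O(nⁿ).
Since O(nⁿ) grows faster than O(2ⁿ), g(n) dominates.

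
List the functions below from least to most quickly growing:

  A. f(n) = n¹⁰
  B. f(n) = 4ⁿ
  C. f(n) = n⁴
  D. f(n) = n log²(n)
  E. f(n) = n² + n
D < E < C < A < B

Comparing growth rates:
D = n log²(n) is O(n log² n)
E = n² + n is O(n²)
C = n⁴ is O(n⁴)
A = n¹⁰ is O(n¹⁰)
B = 4ⁿ is O(4ⁿ)

Therefore, the order from slowest to fastest is: D < E < C < A < B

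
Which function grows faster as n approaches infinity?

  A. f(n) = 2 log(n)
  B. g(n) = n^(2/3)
B

f(n) = 2 log(n) is O(log n), while g(n) = n^(2/3) is O(n^(2/3)).
Since O(n^(2/3)) grows faster than O(log n), g(n) dominates.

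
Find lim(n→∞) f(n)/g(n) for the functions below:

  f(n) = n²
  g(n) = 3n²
1/3

Since n² and 3n² have the same growth rate (O(n²)),
the ratio converges to a constant: 1/3.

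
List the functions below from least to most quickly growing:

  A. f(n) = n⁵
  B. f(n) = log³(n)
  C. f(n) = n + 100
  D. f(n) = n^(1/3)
B < D < C < A

Comparing growth rates:
B = log³(n) is O(log³ n)
D = n^(1/3) is O(n^(1/3))
C = n + 100 is O(n)
A = n⁵ is O(n⁵)

Therefore, the order from slowest to fastest is: B < D < C < A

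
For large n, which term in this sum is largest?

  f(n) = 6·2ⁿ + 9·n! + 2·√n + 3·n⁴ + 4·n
9·n!

Looking at each term:
  - 6·2ⁿ is O(2ⁿ)
  - 9·n! is O(n!)
  - 2·√n is O(√n)
  - 3·n⁴ is O(n⁴)
  - 4·n is O(n)

The term 9·n! (O(n!)) grows fastest and dominates all others.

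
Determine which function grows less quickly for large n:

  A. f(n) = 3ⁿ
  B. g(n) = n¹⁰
B

f(n) = 3ⁿ is O(3ⁿ), while g(n) = n¹⁰ is O(n¹⁰).
Since O(n¹⁰) grows slower than O(3ⁿ), g(n) is dominated.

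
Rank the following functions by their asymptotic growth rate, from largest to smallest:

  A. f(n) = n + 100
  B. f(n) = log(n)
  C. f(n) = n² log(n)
C > A > B

Comparing growth rates:
C = n² log(n) is O(n² log n)
A = n + 100 is O(n)
B = log(n) is O(log n)

Therefore, the order from fastest to slowest is: C > A > B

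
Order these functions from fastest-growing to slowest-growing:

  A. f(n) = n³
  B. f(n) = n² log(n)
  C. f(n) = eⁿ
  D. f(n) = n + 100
C > A > B > D

Comparing growth rates:
C = eⁿ is O(eⁿ)
A = n³ is O(n³)
B = n² log(n) is O(n² log n)
D = n + 100 is O(n)

Therefore, the order from fastest to slowest is: C > A > B > D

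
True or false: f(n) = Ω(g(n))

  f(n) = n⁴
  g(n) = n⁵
False

f(n) = n⁴ is O(n⁴), and g(n) = n⁵ is O(n⁵).
Since O(n⁴) grows slower than O(n⁵), f(n) = Ω(g(n)) is false.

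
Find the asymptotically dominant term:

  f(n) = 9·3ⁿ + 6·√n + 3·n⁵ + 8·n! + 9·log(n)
8·n!

Looking at each term:
  - 9·3ⁿ is O(3ⁿ)
  - 6·√n is O(√n)
  - 3·n⁵ is O(n⁵)
  - 8·n! is O(n!)
  - 9·log(n) is O(log n)

The term 8·n! (O(n!)) grows fastest and dominates all others.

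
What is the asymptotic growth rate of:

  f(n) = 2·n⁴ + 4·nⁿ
Θ(nⁿ)

Order the terms by growth rate: 2·n⁴ ≺ 4·nⁿ.
The fastest-growing term 4·nⁿ dominates as n → ∞; dropping its constant factor gives Θ(nⁿ).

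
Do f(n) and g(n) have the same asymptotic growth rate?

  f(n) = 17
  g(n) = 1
True

f(n) = 17 and g(n) = 1 are both O(1).
Since they have the same asymptotic growth rate, f(n) = Θ(g(n)) is true.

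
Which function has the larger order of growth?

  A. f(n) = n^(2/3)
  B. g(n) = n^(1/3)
A

f(n) = n^(2/3) is O(n^(2/3)), while g(n) = n^(1/3) is O(n^(1/3)).
Since O(n^(2/3)) grows faster than O(n^(1/3)), f(n) dominates.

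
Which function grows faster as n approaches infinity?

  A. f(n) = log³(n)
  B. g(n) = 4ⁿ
B

f(n) = log³(n) is O(log³ n), while g(n) = 4ⁿ is O(4ⁿ).
Since O(4ⁿ) grows faster than O(log³ n), g(n) dominates.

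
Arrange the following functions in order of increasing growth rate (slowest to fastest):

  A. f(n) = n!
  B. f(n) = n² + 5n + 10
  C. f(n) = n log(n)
C < B < A

Comparing growth rates:
C = n log(n) is O(n log n)
B = n² + 5n + 10 is O(n²)
A = n! is O(n!)

Therefore, the order from slowest to fastest is: C < B < A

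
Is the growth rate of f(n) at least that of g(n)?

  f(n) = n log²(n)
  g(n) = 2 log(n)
True

f(n) = n log²(n) is O(n log² n), and g(n) = 2 log(n) is O(log n).
Since O(n log² n) grows at least as fast as O(log n), f(n) = Ω(g(n)) is true.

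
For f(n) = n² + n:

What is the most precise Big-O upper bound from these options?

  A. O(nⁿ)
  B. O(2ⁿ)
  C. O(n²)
C

f(n) = n² + n is O(n²).
All listed options are valid Big-O bounds (upper bounds),
but O(n²) is the tightest (smallest valid bound).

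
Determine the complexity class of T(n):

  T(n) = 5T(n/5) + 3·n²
Θ(n²)

Master Theorem: a = 5, b = 5, f(n) = 3·n².
Compute the critical exponent d = log₅(5) = 1.
Compare f(n) = Θ(n²) against n^d:
  k = 2 > d = 1, so f(n) = Ω(n^(d+ε)) — Case 3.
  Regularity: a·(n/b)^2/n^2 = a/b^2 = 5/25 < 1 ✓.
  The top-level work dominates: T(n) = Θ(f(n)) = Θ(n²).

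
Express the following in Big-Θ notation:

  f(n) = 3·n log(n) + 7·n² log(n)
Θ(n² log n)

Order the terms by growth rate: 3·n log(n) ≺ 7·n² log(n).
The fastest-growing term 7·n² log(n) dominates as n → ∞; dropping its constant factor gives Θ(n² log n).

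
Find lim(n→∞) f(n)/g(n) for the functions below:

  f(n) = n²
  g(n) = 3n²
1/3

Since n² and 3n² have the same growth rate (O(n²)),
the ratio converges to a constant: 1/3.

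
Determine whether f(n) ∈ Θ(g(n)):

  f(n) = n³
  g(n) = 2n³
True

f(n) = n³ and g(n) = 2n³ are both O(n³).
Since they have the same asymptotic growth rate, f(n) = Θ(g(n)) is true.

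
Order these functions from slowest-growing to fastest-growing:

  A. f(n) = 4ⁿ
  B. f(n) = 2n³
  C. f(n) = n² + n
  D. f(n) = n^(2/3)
D < C < B < A

Comparing growth rates:
D = n^(2/3) is O(n^(2/3))
C = n² + n is O(n²)
B = 2n³ is O(n³)
A = 4ⁿ is O(4ⁿ)

Therefore, the order from slowest to fastest is: D < C < B < A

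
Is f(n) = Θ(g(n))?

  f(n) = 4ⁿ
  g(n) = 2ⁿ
False

f(n) = 4ⁿ is O(4ⁿ), and g(n) = 2ⁿ is O(2ⁿ).
Since they have different growth rates, f(n) = Θ(g(n)) is false.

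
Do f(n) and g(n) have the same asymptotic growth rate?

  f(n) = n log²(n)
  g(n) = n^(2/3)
False

f(n) = n log²(n) is O(n log² n), and g(n) = n^(2/3) is O(n^(2/3)).
Since they have different growth rates, f(n) = Θ(g(n)) is false.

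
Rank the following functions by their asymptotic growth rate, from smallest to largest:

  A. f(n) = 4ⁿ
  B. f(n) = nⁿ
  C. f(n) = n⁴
C < A < B

Comparing growth rates:
C = n⁴ is O(n⁴)
A = 4ⁿ is O(4ⁿ)
B = nⁿ is O(nⁿ)

Therefore, the order from slowest to fastest is: C < A < B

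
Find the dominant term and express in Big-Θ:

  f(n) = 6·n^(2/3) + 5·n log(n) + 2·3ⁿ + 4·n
Θ(3ⁿ)

Order the terms by growth rate: 6·n^(2/3) ≺ 4·n ≺ 5·n log(n) ≺ 2·3ⁿ.
The fastest-growing term 2·3ⁿ dominates as n → ∞; dropping its constant factor gives Θ(3ⁿ).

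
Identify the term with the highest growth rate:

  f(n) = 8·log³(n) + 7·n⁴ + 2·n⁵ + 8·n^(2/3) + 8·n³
2·n⁵

Looking at each term:
  - 8·log³(n) is O(log³ n)
  - 7·n⁴ is O(n⁴)
  - 2·n⁵ is O(n⁵)
  - 8·n^(2/3) is O(n^(2/3))
  - 8·n³ is O(n³)

The term 2·n⁵ (O(n⁵)) grows fastest and dominates all others.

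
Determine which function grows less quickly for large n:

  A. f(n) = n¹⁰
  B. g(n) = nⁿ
A

f(n) = n¹⁰ is O(n¹⁰), while g(n) = nⁿ is O(nⁿ).
Since O(n¹⁰) grows slower than O(nⁿ), f(n) is dominated.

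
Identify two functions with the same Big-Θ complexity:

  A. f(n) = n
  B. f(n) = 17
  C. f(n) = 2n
A and C

Examining each function:
  A. n is O(n)
  B. 17 is O(1)
  C. 2n is O(n)

Functions A and C both have the same complexity class.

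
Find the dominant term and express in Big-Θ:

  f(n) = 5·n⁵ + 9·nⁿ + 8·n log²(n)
Θ(nⁿ)

Order the terms by growth rate: 8·n log²(n) ≺ 5·n⁵ ≺ 9·nⁿ.
The fastest-growing term 9·nⁿ dominates as n → ∞; dropping its constant factor gives Θ(nⁿ).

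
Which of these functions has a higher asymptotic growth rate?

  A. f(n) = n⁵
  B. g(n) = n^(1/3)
A

f(n) = n⁵ is O(n⁵), while g(n) = n^(1/3) is O(n^(1/3)).
Since O(n⁵) grows faster than O(n^(1/3)), f(n) dominates.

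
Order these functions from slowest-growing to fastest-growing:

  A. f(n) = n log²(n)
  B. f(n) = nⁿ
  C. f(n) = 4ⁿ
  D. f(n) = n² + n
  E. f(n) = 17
E < A < D < C < B

Comparing growth rates:
E = 17 is O(1)
A = n log²(n) is O(n log² n)
D = n² + n is O(n²)
C = 4ⁿ is O(4ⁿ)
B = nⁿ is O(nⁿ)

Therefore, the order from slowest to fastest is: E < A < D < C < B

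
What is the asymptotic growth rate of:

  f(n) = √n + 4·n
Θ(n)

Order the terms by growth rate: √n ≺ 4·n.
The fastest-growing term 4·n dominates as n → ∞; dropping its constant factor gives Θ(n).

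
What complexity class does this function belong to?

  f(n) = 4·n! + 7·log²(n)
O(n!)

The dominant term in 4·n! + 7·log²(n) is 4·n!, which is Θ(n!).
Lower-order terms (7·log²(n)) are asymptotically negligible.
Constants are absorbed, so the tightest bound is O(n!).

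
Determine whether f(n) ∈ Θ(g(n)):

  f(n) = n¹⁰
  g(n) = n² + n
False

f(n) = n¹⁰ is O(n¹⁰), and g(n) = n² + n is O(n²).
Since they have different growth rates, f(n) = Θ(g(n)) is false.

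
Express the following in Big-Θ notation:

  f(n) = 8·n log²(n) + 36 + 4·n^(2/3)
Θ(n log² n)

Order the terms by growth rate: 36 ≺ 4·n^(2/3) ≺ 8·n log²(n).
The fastest-growing term 8·n log²(n) dominates as n → ∞; dropping its constant factor gives Θ(n log² n).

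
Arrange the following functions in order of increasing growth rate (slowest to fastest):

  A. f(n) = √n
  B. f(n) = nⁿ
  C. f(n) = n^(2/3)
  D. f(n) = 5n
A < C < D < B

Comparing growth rates:
A = √n is O(√n)
C = n^(2/3) is O(n^(2/3))
D = 5n is O(n)
B = nⁿ is O(nⁿ)

Therefore, the order from slowest to fastest is: A < C < D < B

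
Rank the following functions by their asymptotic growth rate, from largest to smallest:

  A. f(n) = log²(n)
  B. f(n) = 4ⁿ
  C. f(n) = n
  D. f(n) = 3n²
B > D > C > A

Comparing growth rates:
B = 4ⁿ is O(4ⁿ)
D = 3n² is O(n²)
C = n is O(n)
A = log²(n) is O(log² n)

Therefore, the order from fastest to slowest is: B > D > C > A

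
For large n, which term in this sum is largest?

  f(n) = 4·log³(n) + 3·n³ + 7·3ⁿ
7·3ⁿ

Looking at each term:
  - 4·log³(n) is O(log³ n)
  - 3·n³ is O(n³)
  - 7·3ⁿ is O(3ⁿ)

The term 7·3ⁿ (O(3ⁿ)) grows fastest and dominates all others.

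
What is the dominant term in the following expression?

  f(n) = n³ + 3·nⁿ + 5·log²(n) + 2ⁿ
3·nⁿ

Looking at each term:
  - n³ is O(n³)
  - 3·nⁿ is O(nⁿ)
  - 5·log²(n) is O(log² n)
  - 2ⁿ is O(2ⁿ)

The term 3·nⁿ (O(nⁿ)) grows fastest and dominates all others.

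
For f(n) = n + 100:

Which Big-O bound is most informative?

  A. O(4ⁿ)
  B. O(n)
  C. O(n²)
B

f(n) = n + 100 is O(n).
All listed options are valid Big-O bounds (upper bounds),
but O(n) is the tightest (smallest valid bound).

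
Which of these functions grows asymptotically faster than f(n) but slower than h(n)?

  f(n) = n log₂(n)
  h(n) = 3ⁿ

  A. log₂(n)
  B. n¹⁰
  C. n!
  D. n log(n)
B

We need g(n) with n log₂(n) = o(g(n)) and g(n) = o(3ⁿ), i.e. O(n log n) ≺ g ≺ O(3ⁿ).
Check each option:
  A. log₂(n) — O(log n) does not grow strictly faster than f(n)
  B. n¹⁰ — O(n¹⁰) is strictly between O(n log n) and O(3ⁿ) ✓
  C. n! — O(n!) does not grow strictly slower than h(n)
  D. n log(n) — O(n log n) does not grow strictly faster than f(n)

Only option B (n¹⁰) lies strictly between.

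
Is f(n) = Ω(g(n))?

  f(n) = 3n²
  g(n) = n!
False

f(n) = 3n² is O(n²), and g(n) = n! is O(n!).
Since O(n²) grows slower than O(n!), f(n) = Ω(g(n)) is false.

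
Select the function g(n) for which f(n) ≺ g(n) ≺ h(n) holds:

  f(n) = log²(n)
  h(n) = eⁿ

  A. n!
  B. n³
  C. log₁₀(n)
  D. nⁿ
B

We need g(n) with log²(n) = o(g(n)) and g(n) = o(eⁿ), i.e. O(log² n) ≺ g ≺ O(eⁿ).
Check each option:
  A. n! — O(n!) does not grow strictly slower than h(n)
  B. n³ — O(n³) is strictly between O(log² n) and O(eⁿ) ✓
  C. log₁₀(n) — O(log n) does not grow strictly faster than f(n)
  D. nⁿ — O(nⁿ) does not grow strictly slower than h(n)

Only option B (n³) lies strictly between.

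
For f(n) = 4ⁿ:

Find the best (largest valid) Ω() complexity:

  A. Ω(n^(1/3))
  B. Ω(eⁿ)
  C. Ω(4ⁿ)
C

f(n) = 4ⁿ is Ω(4ⁿ).
All listed options are valid Big-Ω bounds (lower bounds),
but Ω(4ⁿ) is the tightest (largest valid bound).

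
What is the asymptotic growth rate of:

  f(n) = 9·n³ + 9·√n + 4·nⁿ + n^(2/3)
Θ(nⁿ)

Order the terms by growth rate: 9·√n ≺ n^(2/3) ≺ 9·n³ ≺ 4·nⁿ.
The fastest-growing term 4·nⁿ dominates as n → ∞; dropping its constant factor gives Θ(nⁿ).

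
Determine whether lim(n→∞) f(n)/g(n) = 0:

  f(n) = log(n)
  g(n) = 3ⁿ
True

f(n) = log(n) is O(log n), and g(n) = 3ⁿ is O(3ⁿ).
Since O(log n) grows strictly slower than O(3ⁿ), f(n) = o(g(n)) is true.
This means lim(n→∞) f(n)/g(n) = 0.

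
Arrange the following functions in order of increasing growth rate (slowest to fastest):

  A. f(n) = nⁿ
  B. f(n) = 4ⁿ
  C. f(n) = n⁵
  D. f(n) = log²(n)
D < C < B < A

Comparing growth rates:
D = log²(n) is O(log² n)
C = n⁵ is O(n⁵)
B = 4ⁿ is O(4ⁿ)
A = nⁿ is O(nⁿ)

Therefore, the order from slowest to fastest is: D < C < B < A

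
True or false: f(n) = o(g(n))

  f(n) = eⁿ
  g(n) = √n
False

f(n) = eⁿ is O(eⁿ), and g(n) = √n is O(√n).
Since O(eⁿ) grows faster than or equal to O(√n), f(n) = o(g(n)) is false.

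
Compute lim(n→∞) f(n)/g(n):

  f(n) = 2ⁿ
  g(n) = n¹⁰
∞

Since 2ⁿ (O(2ⁿ)) grows faster than n¹⁰ (O(n¹⁰)),
the ratio f(n)/g(n) → ∞ as n → ∞.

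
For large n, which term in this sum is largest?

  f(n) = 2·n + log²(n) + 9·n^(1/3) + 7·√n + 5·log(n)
2·n

Looking at each term:
  - 2·n is O(n)
  - log²(n) is O(log² n)
  - 9·n^(1/3) is O(n^(1/3))
  - 7·√n is O(√n)
  - 5·log(n) is O(log n)

The term 2·n (O(n)) grows fastest and dominates all others.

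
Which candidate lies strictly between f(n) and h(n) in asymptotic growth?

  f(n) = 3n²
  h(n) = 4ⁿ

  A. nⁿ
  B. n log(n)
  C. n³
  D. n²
C

We need g(n) with 3n² = o(g(n)) and g(n) = o(4ⁿ), i.e. O(n²) ≺ g ≺ O(4ⁿ).
Check each option:
  A. nⁿ — O(nⁿ) does not grow strictly slower than h(n)
  B. n log(n) — O(n log n) does not grow strictly faster than f(n)
  C. n³ — O(n³) is strictly between O(n²) and O(4ⁿ) ✓
  D. n² — O(n²) does not grow strictly faster than f(n)

Only option C (n³) lies strictly between.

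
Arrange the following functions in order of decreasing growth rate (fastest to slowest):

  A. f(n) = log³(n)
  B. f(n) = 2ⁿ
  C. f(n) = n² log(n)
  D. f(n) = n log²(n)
B > C > D > A

Comparing growth rates:
B = 2ⁿ is O(2ⁿ)
C = n² log(n) is O(n² log n)
D = n log²(n) is O(n log² n)
A = log³(n) is O(log³ n)

Therefore, the order from fastest to slowest is: B > C > D > A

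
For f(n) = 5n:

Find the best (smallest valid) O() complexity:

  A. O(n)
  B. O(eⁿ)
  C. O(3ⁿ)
A

f(n) = 5n is O(n).
All listed options are valid Big-O bounds (upper bounds),
but O(n) is the tightest (smallest valid bound).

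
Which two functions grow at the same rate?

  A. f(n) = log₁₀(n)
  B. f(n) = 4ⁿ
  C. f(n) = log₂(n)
A and C

Examining each function:
  A. log₁₀(n) is O(log n)
  B. 4ⁿ is O(4ⁿ)
  C. log₂(n) is O(log n)

Functions A and C both have the same complexity class.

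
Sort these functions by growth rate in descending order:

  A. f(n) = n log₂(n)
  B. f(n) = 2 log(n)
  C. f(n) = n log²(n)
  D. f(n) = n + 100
C > A > D > B

Comparing growth rates:
C = n log²(n) is O(n log² n)
A = n log₂(n) is O(n log n)
D = n + 100 is O(n)
B = 2 log(n) is O(log n)

Therefore, the order from fastest to slowest is: C > A > D > B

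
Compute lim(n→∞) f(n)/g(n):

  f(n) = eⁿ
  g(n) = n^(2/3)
∞

Since eⁿ (O(eⁿ)) grows faster than n^(2/3) (O(n^(2/3))),
the ratio f(n)/g(n) → ∞ as n → ∞.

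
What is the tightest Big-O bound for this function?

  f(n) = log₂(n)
O(log n)

The dominant term in log₂(n) is log₂(n), which is Θ(log n).
Constants are absorbed, so the tightest bound is O(log n).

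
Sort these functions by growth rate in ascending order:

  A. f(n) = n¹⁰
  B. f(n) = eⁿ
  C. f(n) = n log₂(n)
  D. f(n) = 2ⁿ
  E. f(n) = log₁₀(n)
E < C < A < D < B

Comparing growth rates:
E = log₁₀(n) is O(log n)
C = n log₂(n) is O(n log n)
A = n¹⁰ is O(n¹⁰)
D = 2ⁿ is O(2ⁿ)
B = eⁿ is O(eⁿ)

Therefore, the order from slowest to fastest is: E < C < A < D < B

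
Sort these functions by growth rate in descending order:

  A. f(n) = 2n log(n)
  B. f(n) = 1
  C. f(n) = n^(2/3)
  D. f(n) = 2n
A > D > C > B

Comparing growth rates:
A = 2n log(n) is O(n log n)
D = 2n is O(n)
C = n^(2/3) is O(n^(2/3))
B = 1 is O(1)

Therefore, the order from fastest to slowest is: A > D > C > B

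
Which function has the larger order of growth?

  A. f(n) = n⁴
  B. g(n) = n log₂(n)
A

f(n) = n⁴ is O(n⁴), while g(n) = n log₂(n) is O(n log n).
Since O(n⁴) grows faster than O(n log n), f(n) dominates.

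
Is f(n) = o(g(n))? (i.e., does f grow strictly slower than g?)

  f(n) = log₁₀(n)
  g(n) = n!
True

f(n) = log₁₀(n) is O(log n), and g(n) = n! is O(n!).
Since O(log n) grows strictly slower than O(n!), f(n) = o(g(n)) is true.
This means lim(n→∞) f(n)/g(n) = 0.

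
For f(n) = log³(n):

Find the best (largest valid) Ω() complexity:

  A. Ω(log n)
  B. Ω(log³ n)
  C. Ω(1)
B

f(n) = log³(n) is Ω(log³ n).
All listed options are valid Big-Ω bounds (lower bounds),
but Ω(log³ n) is the tightest (largest valid bound).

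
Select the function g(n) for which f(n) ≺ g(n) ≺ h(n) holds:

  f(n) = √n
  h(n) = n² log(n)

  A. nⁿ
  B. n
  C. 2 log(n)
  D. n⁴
B

We need g(n) with √n = o(g(n)) and g(n) = o(n² log(n)), i.e. O(√n) ≺ g ≺ O(n² log n).
Check each option:
  A. nⁿ — O(nⁿ) does not grow strictly slower than h(n)
  B. n — O(n) is strictly between O(√n) and O(n² log n) ✓
  C. 2 log(n) — O(log n) does not grow strictly faster than f(n)
  D. n⁴ — O(n⁴) does not grow strictly slower than h(n)

Only option B (n) lies strictly between.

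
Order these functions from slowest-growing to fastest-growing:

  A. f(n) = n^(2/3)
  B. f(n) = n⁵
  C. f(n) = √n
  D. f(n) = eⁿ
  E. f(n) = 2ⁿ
C < A < B < E < D

Comparing growth rates:
C = √n is O(√n)
A = n^(2/3) is O(n^(2/3))
B = n⁵ is O(n⁵)
E = 2ⁿ is O(2ⁿ)
D = eⁿ is O(eⁿ)

Therefore, the order from slowest to fastest is: C < A < B < E < D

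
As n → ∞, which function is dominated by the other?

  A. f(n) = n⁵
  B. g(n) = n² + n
B

f(n) = n⁵ is O(n⁵), while g(n) = n² + n is O(n²).
Since O(n²) grows slower than O(n⁵), g(n) is dominated.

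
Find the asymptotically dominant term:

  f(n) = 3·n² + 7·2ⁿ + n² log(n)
7·2ⁿ

Looking at each term:
  - 3·n² is O(n²)
  - 7·2ⁿ is O(2ⁿ)
  - n² log(n) is O(n² log n)

The term 7·2ⁿ (O(2ⁿ)) grows fastest and dominates all others.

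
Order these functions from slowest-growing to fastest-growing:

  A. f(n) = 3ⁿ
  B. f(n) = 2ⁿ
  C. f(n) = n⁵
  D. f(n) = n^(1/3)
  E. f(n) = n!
D < C < B < A < E

Comparing growth rates:
D = n^(1/3) is O(n^(1/3))
C = n⁵ is O(n⁵)
B = 2ⁿ is O(2ⁿ)
A = 3ⁿ is O(3ⁿ)
E = n! is O(n!)

Therefore, the order from slowest to fastest is: D < C < B < A < E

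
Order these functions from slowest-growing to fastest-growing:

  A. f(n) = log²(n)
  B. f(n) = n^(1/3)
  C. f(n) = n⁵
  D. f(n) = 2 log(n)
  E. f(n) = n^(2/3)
D < A < B < E < C

Comparing growth rates:
D = 2 log(n) is O(log n)
A = log²(n) is O(log² n)
B = n^(1/3) is O(n^(1/3))
E = n^(2/3) is O(n^(2/3))
C = n⁵ is O(n⁵)

Therefore, the order from slowest to fastest is: D < A < B < E < C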